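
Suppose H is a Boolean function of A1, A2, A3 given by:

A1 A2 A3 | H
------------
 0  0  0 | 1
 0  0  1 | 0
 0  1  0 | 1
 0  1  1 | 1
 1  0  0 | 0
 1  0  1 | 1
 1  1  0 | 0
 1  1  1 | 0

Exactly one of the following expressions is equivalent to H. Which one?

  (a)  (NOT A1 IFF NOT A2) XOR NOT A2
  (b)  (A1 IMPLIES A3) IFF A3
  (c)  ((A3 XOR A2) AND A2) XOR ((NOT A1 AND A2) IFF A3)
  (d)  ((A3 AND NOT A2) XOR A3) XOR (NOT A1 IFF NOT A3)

(a) fails at (0,0,0): the formula yields 0, H is 1.
(b) fails at (0,0,0): the formula yields 0, H is 1.
(c) fails at (1,0,0): the formula yields 1, H is 0.
(d) is the remaining candidate, and it agrees with H on all 8 inputs.

d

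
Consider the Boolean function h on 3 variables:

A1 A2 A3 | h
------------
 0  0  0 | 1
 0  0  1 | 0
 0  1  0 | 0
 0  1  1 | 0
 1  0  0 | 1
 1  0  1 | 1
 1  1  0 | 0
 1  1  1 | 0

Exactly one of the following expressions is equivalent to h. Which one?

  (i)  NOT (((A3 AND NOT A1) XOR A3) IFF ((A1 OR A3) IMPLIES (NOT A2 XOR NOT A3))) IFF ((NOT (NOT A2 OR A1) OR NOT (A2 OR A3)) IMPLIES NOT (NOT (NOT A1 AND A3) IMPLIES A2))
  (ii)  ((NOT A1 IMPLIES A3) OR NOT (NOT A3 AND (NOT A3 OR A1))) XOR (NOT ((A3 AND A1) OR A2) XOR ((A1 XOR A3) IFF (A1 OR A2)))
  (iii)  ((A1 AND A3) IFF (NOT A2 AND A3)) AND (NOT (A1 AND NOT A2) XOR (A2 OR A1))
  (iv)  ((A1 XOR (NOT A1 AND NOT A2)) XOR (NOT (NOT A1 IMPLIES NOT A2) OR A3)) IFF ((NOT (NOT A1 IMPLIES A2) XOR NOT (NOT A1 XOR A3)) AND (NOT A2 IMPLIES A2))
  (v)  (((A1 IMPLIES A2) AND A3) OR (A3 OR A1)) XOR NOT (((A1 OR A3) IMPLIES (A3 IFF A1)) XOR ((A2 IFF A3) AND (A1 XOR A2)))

(i) fails at (0,0,1): the formula yields 1, h is 0.
(ii) fails at (0,0,0): the formula yields 0, h is 1.
(iv) fails at (0,0,0): the formula yields 0, h is 1.
(v) fails at (0,0,0): the formula yields 0, h is 1.
That leaves (iii). Evaluating it on every row reproduces the table of h exactly.

iii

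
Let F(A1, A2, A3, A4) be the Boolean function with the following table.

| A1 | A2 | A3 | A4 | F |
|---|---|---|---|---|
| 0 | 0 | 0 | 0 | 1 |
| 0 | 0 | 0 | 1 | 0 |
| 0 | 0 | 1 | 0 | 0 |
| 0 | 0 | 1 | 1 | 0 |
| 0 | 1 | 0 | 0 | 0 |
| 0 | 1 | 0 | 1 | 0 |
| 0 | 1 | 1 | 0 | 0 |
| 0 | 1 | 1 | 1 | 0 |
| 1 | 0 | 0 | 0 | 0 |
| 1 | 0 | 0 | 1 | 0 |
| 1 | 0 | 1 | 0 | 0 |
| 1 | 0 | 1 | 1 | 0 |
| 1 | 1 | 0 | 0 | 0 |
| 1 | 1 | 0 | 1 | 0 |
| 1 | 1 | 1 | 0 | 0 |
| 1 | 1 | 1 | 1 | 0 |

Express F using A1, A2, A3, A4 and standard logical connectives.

F(A1, A2, A3, A4) = ~(((A1 | A2) | A3) | A4)

The output is 1 only when every input is 0 — NOR of all inputs.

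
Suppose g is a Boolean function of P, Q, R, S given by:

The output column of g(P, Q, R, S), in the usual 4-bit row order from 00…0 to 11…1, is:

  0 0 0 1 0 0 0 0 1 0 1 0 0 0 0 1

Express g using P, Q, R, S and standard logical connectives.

Collect the rows where g=1 — (0,0,1,1), (1,0,0,0), (1,0,1,0), (1,1,1,1) — and write one minterm per row: ¬P·¬Q·R·S, P·¬Q·¬R·¬S, P·¬Q·R·¬S, P·Q·R·S. Their union (logical OR) reproduces the table exactly.

g(P, Q, R, S) = (((((P' · Q') · R) · S) + (((P · Q') · R') · S')) + (((P · Q') · R) · S')) + (((P · Q) · R) · S)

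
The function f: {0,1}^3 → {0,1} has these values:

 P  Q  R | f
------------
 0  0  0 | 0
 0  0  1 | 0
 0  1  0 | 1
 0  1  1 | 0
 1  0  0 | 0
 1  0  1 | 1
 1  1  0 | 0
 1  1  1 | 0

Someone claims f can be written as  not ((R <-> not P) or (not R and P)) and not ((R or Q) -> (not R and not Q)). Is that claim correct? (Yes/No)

Test each input against both f and the formula:
  P=0, Q=0, R=0: formula gives 0, f = 0 ✓
  P=0, Q=0, R=1: formula gives 0, f = 0 ✓
  P=0, Q=1, R=0: formula gives 1, f = 1 ✓
  P=0, Q=1, R=1: formula gives 0, f = 0 ✓
  P=1, Q=0, R=0: formula gives 0, f = 0 ✓
  …
  P=1, Q=1, R=1: formula gives 1, but f = 0 ✗
Since they disagree at (1,1,1), the expression is not a correct formula for f.

No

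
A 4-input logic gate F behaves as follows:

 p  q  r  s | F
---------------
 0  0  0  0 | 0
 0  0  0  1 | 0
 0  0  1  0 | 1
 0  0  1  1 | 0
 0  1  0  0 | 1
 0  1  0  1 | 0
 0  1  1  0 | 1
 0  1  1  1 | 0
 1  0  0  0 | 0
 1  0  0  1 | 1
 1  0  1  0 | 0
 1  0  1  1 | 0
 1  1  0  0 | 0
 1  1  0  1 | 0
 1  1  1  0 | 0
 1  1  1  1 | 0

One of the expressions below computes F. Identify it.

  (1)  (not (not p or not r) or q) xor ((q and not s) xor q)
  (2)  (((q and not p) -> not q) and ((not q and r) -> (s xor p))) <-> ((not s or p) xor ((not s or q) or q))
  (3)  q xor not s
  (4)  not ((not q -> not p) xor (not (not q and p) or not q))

2

(1) disagrees with F on (0,0,1,0) (formula → 0, table → 1); rule it out.
(3) disagrees with F on (0,0,0,0) (formula → 1, table → 0); rule it out.
(4) disagrees with F on (0,0,0,0) (formula → 1, table → 0); rule it out.
(2) is the remaining candidate, and it agrees with F on all 16 inputs.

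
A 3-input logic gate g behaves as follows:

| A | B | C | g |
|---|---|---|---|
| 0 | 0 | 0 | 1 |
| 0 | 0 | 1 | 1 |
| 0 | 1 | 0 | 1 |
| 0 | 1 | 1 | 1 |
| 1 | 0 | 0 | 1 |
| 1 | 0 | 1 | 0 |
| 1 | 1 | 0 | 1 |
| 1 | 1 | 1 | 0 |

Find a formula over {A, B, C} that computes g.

There are just 2 zero rows: (1,0,1), (1,1,1). Their minterms are A·¬B·C, A·B·C; the OR of those covers precisely the 0-outputs, and negating it yields g.

g(A, B, C) = ¬(((A ∧ ¬B) ∧ C) ∨ ((A ∧ B) ∧ C))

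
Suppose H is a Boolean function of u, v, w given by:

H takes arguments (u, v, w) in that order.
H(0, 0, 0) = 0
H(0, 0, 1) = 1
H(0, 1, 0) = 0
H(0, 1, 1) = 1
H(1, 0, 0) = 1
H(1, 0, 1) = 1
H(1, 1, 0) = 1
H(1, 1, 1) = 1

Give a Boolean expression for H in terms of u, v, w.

There are just 2 zero rows: (0,0,0), (0,1,0). Their minterms are ¬u·¬v·¬w, ¬u·v·¬w; the OR of those covers precisely the 0-outputs, and negating it yields H.

H(u, v, w) = (((u' · v') · w') + ((u' · v) · w'))'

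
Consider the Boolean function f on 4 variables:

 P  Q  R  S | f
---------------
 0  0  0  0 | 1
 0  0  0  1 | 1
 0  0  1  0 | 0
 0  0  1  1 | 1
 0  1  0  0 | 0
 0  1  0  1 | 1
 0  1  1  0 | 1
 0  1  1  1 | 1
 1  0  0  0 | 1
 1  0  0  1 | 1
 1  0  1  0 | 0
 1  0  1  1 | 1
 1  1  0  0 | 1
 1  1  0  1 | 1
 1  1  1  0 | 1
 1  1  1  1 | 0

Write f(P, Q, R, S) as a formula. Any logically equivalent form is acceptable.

The 0-rows are (0,0,1,0), (0,1,0,0), (1,0,1,0), (1,1,1,1). Take each as a conjunction (¬P·¬Q·R·¬S, ¬P·Q·¬R·¬S, P·¬Q·R·¬S, P·Q·R·S), form their disjunction, and complement — that gives a formula that is 1 everywhere f is.

f(P, Q, R, S) = not ((((((not P and not Q) and R) and not S) or (((not P and Q) and not R) and not S)) or (((P and not Q) and R) and not S)) or (((P and Q) and R) and S))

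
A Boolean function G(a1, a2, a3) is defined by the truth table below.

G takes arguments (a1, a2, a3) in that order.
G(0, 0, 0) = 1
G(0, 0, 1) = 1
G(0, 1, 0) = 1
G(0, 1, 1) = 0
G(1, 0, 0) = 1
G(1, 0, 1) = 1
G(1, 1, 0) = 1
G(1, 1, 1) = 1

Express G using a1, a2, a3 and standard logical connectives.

G is 0 on exactly one input, (0,1,1), whose minterm is ¬a1·a2·a3. So G is the negation of that single conjunction.

G(a1, a2, a3) = ¬((¬a1 ∧ a2) ∧ a3)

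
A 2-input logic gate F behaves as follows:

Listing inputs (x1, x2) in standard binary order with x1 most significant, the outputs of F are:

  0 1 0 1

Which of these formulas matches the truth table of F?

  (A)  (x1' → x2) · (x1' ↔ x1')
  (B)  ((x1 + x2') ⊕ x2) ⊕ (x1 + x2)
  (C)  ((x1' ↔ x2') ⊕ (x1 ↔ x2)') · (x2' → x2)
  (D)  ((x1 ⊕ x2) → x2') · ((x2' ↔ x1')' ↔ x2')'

C

(A): at (1,0) it gives 1, but F = 0 — eliminated.
(B): at (0,0) it gives 1, but F = 0 — eliminated.
(D): at (0,0) it gives 1, but F = 0 — eliminated.
(C) is the remaining candidate, and it agrees with F on all 4 inputs.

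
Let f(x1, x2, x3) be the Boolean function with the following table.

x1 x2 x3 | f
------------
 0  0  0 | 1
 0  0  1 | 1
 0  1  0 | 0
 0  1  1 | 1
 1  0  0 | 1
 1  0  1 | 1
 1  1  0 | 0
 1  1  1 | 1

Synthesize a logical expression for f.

f is 0 on only 2 rows — (0,1,0), (1,1,0). Writing each as a minterm (¬x1·x2·¬x3, x1·x2·¬x3) and OR-ing them characterizes exactly where f=0, so f is the negation of that disjunction.

f(x1, x2, x3) = ~(((~x1 & x2) & ~x3) | ((x1 & x2) & ~x3))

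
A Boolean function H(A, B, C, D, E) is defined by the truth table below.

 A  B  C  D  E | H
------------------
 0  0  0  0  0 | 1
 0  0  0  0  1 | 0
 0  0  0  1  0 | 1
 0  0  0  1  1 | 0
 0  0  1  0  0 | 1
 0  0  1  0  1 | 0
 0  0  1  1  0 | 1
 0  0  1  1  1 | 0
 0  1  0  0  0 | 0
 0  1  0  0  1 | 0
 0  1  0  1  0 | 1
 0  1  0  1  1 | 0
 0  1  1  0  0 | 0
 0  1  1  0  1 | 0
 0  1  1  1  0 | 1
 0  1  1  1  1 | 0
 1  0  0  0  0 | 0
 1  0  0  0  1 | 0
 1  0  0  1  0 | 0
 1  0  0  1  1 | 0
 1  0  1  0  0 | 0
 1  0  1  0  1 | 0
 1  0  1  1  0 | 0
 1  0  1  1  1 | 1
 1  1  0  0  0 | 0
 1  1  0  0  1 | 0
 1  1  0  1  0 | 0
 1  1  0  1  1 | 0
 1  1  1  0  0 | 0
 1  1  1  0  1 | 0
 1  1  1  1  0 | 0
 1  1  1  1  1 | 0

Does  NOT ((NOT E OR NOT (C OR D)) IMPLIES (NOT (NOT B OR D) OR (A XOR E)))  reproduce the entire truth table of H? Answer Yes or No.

Test each input against both H and the formula:
  A=0, B=0, C=0, D=0, E=0: formula gives 1, H = 1 ✓
  A=0, B=0, C=0, D=0, E=1: formula gives 0, H = 0 ✓
  A=0, B=0, C=0, D=1, E=0: formula gives 1, H = 1 ✓
  A=0, B=0, C=0, D=1, E=1: formula gives 0, H = 0 ✓
  …
  A=1, B=0, C=0, D=0, E=1: formula gives 1, but H = 0 ✗
Since they disagree at (1,0,0,0,1), the expression is not a correct formula for H.

No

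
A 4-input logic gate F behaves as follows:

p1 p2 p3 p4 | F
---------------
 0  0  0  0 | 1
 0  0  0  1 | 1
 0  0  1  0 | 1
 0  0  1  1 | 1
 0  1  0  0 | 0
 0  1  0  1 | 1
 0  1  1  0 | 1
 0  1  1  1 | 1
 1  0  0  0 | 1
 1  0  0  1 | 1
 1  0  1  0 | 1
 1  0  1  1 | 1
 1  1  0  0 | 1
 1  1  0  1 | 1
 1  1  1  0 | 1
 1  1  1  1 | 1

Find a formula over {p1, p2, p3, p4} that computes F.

Only row (0,1,0,0) gives 0. So F is 1 everywhere except there — the complement of the minterm ¬p1·p2·¬p3·¬p4.

F(p1, p2, p3, p4) = NOT (((NOT p1 AND p2) AND NOT p3) AND NOT p4)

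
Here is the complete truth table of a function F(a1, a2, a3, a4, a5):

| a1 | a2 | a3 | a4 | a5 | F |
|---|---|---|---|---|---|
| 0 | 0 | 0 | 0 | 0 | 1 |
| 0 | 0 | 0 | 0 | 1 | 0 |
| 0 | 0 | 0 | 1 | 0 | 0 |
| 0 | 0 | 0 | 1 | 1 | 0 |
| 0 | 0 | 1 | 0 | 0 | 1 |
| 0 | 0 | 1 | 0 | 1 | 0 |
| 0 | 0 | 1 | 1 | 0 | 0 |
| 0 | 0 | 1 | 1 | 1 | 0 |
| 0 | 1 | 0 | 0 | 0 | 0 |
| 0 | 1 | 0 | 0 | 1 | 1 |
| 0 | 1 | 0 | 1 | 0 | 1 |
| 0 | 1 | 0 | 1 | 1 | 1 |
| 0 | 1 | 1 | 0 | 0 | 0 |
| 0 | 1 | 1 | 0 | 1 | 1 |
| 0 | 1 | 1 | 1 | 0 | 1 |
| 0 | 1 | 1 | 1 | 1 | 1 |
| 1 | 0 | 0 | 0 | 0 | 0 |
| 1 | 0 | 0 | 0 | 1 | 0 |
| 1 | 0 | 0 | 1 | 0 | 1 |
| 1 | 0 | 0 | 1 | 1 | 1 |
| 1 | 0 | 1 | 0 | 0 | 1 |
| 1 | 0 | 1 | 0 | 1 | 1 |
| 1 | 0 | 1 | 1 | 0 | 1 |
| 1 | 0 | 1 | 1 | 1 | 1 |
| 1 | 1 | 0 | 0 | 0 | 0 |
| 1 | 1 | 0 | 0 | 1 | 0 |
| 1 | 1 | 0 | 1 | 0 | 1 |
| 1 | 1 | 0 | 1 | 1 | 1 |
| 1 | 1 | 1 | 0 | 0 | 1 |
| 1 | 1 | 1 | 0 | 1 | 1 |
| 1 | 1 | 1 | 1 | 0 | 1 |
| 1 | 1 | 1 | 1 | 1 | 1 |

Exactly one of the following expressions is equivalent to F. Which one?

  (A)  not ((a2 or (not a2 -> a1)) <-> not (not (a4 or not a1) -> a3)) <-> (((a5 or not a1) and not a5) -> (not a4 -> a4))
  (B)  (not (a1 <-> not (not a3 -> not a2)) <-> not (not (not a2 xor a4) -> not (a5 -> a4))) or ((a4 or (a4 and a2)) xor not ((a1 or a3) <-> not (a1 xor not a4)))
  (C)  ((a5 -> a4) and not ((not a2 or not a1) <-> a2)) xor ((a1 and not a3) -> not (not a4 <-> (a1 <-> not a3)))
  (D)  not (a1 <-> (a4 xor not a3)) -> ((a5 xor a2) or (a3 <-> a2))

A

(B) disagrees with F on (0,0,0,0,1) (formula → 1, table → 0); rule it out.
(C) disagrees with F on (0,0,0,0,0) (formula → 0, table → 1); rule it out.
(D) disagrees with F on (0,0,0,0,1) (formula → 1, table → 0); rule it out.
Only (A) survives; checking it on all 32 rows confirms it matches F.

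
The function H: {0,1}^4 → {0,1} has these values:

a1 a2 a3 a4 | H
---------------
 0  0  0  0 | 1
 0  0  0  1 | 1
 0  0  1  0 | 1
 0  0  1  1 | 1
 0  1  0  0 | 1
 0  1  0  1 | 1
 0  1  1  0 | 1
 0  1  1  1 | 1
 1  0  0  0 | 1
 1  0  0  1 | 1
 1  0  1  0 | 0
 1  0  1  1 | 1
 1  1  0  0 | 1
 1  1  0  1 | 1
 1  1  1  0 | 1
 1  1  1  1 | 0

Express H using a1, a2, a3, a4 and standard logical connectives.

The 0-rows are (1,0,1,0), (1,1,1,1). Take each as a conjunction (a1·¬a2·a3·¬a4, a1·a2·a3·a4), form their disjunction, and complement — that gives a formula that is 1 everywhere H is.

H(a1, a2, a3, a4) = not ((((a1 and not a2) and a3) and not a4) or (((a1 and a2) and a3) and a4))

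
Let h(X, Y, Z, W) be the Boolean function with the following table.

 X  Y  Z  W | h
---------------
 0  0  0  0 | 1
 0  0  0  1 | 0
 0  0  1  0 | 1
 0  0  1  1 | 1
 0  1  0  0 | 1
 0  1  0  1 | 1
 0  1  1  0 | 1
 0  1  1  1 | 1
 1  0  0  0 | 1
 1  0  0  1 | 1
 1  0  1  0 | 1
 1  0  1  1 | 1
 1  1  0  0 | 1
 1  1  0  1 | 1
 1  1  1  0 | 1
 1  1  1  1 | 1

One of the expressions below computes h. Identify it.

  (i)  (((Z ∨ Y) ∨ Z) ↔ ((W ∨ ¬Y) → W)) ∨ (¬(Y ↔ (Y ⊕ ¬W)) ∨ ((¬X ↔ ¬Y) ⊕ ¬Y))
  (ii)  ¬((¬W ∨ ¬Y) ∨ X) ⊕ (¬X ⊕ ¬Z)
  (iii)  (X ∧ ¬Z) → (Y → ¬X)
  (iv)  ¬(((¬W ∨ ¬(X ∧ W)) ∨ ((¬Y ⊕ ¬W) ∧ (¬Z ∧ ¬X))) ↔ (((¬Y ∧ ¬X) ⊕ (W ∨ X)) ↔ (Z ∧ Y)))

i

(ii) fails at (0,0,0,0): the formula yields 0, h is 1.
(iii) fails at (0,0,0,1): the formula yields 1, h is 0.
(iv) fails at (0,0,1,1): the formula yields 0, h is 1.
That leaves (i). Evaluating it on every row reproduces the table of h exactly.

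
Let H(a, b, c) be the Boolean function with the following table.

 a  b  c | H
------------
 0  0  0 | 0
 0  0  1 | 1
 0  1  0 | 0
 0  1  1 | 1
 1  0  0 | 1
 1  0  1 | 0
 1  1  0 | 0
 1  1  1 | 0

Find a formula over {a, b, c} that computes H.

Collect the rows where H=1 — (0,0,1), (0,1,1), (1,0,0) — and write one minterm per row: ¬a·¬b·c, ¬a·b·c, a·¬b·¬c. Their union (logical OR) reproduces the table exactly.

H(a, b, c) = (((NOT a AND NOT b) AND c) OR ((NOT a AND b) AND c)) OR ((a AND NOT b) AND NOT c)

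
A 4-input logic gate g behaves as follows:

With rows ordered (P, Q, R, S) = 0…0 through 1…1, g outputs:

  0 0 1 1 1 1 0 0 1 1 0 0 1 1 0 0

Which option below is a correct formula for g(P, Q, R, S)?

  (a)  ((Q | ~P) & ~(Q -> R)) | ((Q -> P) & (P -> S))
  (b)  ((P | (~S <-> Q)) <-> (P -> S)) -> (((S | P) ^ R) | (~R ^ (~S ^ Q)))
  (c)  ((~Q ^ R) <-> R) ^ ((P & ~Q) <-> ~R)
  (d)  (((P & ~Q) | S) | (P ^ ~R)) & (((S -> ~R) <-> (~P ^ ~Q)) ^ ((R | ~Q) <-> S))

(a) fails at (0,0,0,0): the formula yields 1, g is 0.
(b) fails at (0,0,0,0): the formula yields 1, g is 0.
(d) fails at (0,0,0,1): the formula yields 1, g is 0.
(c) is the remaining candidate, and it agrees with g on all 16 inputs.

c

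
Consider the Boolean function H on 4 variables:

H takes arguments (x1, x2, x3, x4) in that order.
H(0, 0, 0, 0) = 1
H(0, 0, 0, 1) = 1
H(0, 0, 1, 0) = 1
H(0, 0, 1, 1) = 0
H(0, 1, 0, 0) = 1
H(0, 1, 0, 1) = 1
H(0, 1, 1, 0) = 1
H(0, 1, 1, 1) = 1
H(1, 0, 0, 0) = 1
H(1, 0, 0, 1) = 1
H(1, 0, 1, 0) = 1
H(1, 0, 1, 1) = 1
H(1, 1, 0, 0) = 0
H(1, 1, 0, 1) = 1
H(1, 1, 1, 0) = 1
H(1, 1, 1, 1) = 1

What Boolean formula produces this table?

The 0-rows are (0,0,1,1), (1,1,0,0). Take each as a conjunction (¬x1·¬x2·x3·x4, x1·x2·¬x3·¬x4), form their disjunction, and complement — that gives a formula that is 1 everywhere H is.

H(x1, x2, x3, x4) = ~((((~x1 & ~x2) & x3) & x4) | (((x1 & x2) & ~x3) & ~x4))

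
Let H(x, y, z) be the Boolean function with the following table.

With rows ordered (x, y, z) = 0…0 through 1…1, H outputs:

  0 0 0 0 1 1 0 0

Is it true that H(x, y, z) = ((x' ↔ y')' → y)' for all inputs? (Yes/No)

Yes

Check the formula against H row by row:
  x=0, y=0, z=0: formula gives 0, H = 0 ✓
  x=0, y=0, z=1: formula gives 0, H = 0 ✓
  x=0, y=1, z=0: formula gives 0, H = 0 ✓
  x=0, y=1, z=1: formula gives 0, H = 0 ✓
  x=1, y=0, z=0: formula gives 1, H = 1 ✓
  … (the remaining 3 rows also agree.)
No disagreement on any input; they are logically equivalent.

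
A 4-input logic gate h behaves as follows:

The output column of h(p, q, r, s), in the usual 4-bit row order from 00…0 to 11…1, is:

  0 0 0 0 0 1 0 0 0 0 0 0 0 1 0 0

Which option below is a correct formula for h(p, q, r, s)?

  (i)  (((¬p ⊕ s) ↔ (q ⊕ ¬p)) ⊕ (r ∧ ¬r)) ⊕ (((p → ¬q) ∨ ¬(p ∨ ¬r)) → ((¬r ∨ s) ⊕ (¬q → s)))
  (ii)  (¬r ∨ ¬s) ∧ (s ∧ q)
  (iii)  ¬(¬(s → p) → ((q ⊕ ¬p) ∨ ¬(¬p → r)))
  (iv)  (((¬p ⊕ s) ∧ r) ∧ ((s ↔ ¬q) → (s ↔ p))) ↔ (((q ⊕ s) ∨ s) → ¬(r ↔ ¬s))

ii

(i): at (0,0,1,0) it gives 1, but h = 0 — eliminated.
(iii): at (0,1,0,1) it gives 0, but h = 1 — eliminated.
(iv): at (0,0,0,1) it gives 1, but h = 0 — eliminated.
That leaves (ii). Evaluating it on every row reproduces the table of h exactly.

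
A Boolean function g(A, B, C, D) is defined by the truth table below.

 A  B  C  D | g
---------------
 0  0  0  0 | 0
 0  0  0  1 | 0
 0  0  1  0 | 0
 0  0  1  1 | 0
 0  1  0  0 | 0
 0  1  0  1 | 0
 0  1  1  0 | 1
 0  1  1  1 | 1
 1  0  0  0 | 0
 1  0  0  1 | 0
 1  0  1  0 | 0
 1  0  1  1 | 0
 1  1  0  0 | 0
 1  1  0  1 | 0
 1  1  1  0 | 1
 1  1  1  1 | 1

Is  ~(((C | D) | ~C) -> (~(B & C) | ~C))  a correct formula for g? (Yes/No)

Evaluate ~(((C | D) | ~C) -> (~(B & C) | ~C)) on each row and compare to g:
  A=0, B=0, C=0, D=0: formula gives 0, g = 0 ✓
  A=0, B=0, C=0, D=1: formula gives 0, g = 0 ✓
  A=0, B=0, C=1, D=0: formula gives 0, g = 0 ✓
  A=0, B=0, C=1, D=1: formula gives 0, g = 0 ✓
  … (the remaining 12 rows also agree.)
No disagreement on any input; they are logically equivalent.

Yes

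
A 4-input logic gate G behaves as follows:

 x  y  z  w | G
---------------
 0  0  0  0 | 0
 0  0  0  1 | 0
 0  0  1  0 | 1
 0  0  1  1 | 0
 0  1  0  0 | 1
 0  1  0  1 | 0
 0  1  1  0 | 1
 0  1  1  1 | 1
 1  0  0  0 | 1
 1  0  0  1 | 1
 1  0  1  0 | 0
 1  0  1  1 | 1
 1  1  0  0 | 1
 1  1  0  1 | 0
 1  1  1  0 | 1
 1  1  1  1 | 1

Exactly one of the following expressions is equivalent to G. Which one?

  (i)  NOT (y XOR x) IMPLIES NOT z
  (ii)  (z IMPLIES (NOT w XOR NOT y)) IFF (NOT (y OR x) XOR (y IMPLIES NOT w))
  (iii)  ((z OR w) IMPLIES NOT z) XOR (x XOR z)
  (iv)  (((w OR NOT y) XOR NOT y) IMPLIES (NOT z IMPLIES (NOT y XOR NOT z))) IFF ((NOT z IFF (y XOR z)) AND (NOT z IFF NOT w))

(i) disagrees with G on (0,0,0,0) (formula → 1, table → 0); rule it out.
(iii) disagrees with G on (0,0,0,0) (formula → 1, table → 0); rule it out.
(iv) disagrees with G on (0,0,1,0) (formula → 0, table → 1); rule it out.
That leaves (ii). Evaluating it on every row reproduces the table of G exactly.

ii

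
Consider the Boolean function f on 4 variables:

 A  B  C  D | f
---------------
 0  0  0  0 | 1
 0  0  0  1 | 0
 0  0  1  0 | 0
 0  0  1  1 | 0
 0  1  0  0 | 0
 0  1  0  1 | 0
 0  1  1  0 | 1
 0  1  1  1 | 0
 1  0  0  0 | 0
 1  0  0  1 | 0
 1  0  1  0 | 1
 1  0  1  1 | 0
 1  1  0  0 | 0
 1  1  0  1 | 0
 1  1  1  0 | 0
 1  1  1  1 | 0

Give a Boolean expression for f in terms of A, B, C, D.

f(A, B, C, D) = ((((not A and not B) and not C) and not D) or (((not A and B) and C) and not D)) or (((A and not B) and C) and not D)

Collect the rows where f=1 — (0,0,0,0), (0,1,1,0), (1,0,1,0) — and write one minterm per row: ¬A·¬B·¬C·¬D, ¬A·B·C·¬D, A·¬B·C·¬D. Their union (logical OR) reproduces the table exactly.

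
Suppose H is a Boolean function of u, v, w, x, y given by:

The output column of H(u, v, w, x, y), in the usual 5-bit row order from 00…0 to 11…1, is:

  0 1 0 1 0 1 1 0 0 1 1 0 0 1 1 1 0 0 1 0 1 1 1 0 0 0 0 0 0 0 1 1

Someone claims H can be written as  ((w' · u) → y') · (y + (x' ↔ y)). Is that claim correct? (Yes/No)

No

Test each input against both H and the formula:
  u=0, v=0, w=0, x=0, y=0: formula gives 0, H = 0 ✓
  u=0, v=0, w=0, x=0, y=1: formula gives 1, H = 1 ✓
  u=0, v=0, w=0, x=1, y=0: formula gives 1, but H = 0 ✗
Row (0,0,0,1,0) is a counterexample, so the formula is not equivalent to H.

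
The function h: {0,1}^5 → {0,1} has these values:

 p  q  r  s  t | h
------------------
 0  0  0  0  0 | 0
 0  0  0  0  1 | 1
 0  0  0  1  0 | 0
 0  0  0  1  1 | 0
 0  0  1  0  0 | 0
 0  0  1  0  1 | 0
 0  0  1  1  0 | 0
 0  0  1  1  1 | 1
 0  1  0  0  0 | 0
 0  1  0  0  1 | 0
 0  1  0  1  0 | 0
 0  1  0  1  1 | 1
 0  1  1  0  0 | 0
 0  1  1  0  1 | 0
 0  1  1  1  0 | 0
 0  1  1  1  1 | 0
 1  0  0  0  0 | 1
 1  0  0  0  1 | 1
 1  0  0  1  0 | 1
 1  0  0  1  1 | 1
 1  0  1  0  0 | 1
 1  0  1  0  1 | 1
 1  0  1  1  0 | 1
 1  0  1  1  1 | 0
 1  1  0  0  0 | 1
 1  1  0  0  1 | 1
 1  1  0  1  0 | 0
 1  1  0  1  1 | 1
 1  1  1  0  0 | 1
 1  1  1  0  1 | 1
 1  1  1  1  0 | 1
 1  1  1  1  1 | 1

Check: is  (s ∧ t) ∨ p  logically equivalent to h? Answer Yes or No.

Check the formula against h row by row:
  p=0, q=0, r=0, s=0, t=0: formula gives 0, h = 0 ✓
  p=0, q=0, r=0, s=0, t=1: formula gives 0, but h = 1 ✗
Row (0,0,0,0,1) is a counterexample, so the formula is not equivalent to h.

No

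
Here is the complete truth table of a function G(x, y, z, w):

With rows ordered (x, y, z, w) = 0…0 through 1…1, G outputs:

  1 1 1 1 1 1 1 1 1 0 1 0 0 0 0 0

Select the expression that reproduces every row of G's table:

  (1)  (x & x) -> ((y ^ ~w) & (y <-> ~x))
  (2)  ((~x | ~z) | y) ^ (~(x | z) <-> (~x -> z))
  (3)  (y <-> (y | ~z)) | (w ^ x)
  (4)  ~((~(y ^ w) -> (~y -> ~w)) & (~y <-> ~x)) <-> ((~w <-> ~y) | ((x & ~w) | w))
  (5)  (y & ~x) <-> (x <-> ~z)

1

(2) fails at (1,0,0,1): the formula yields 1, G is 0.
(3) fails at (0,0,0,0): the formula yields 0, G is 1.
(4) fails at (0,0,0,0): the formula yields 0, G is 1.
(5) fails at (0,0,1,0): the formula yields 0, G is 1.
Only (1) survives; checking it on all 16 rows confirms it matches G.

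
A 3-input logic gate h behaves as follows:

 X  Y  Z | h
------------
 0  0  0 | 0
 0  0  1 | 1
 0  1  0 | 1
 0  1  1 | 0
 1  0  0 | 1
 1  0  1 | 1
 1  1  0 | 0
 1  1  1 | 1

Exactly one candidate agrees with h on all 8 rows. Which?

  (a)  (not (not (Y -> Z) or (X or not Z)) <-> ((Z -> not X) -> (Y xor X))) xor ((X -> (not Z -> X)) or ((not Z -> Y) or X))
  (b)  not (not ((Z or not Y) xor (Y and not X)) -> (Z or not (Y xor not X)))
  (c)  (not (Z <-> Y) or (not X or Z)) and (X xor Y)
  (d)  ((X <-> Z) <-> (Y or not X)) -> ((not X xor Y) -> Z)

a

(b): at (0,0,1) it gives 0, but h = 1 — eliminated.
(c): at (0,0,1) it gives 0, but h = 1 — eliminated.
(d): at (0,1,1) it gives 1, but h = 0 — eliminated.
(a) is the remaining candidate, and it agrees with h on all 8 inputs.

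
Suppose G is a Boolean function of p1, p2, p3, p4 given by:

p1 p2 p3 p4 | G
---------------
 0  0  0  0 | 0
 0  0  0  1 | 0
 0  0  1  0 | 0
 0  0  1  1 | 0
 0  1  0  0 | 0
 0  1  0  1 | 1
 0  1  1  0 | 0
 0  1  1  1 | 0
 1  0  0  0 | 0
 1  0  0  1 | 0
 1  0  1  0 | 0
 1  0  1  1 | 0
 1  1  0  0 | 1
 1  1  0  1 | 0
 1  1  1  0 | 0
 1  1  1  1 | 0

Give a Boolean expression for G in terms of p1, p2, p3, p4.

G(p1, p2, p3, p4) = (((~p1 & p2) & ~p3) & p4) | (((p1 & p2) & ~p3) & ~p4)

G=1 on 2 inputs: (0,1,0,1), (1,1,0,0). Reading each as a conjunction of literals (¬p1·p2·¬p3·p4, p1·p2·¬p3·¬p4) and taking the OR gives the canonical DNF.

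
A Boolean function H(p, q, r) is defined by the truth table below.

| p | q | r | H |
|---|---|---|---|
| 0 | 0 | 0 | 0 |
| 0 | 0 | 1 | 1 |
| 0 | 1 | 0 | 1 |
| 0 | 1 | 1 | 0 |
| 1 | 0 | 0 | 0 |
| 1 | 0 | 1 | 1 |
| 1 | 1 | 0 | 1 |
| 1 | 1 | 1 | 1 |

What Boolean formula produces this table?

H is 0 on only 3 rows — (0,0,0), (0,1,1), (1,0,0). Writing each as a minterm (¬p·¬q·¬r, ¬p·q·r, p·¬q·¬r) and OR-ing them characterizes exactly where H=0, so H is the negation of that disjunction.

H(p, q, r) = ((((p' · q') · r') + ((p' · q) · r)) + ((p · q') · r'))'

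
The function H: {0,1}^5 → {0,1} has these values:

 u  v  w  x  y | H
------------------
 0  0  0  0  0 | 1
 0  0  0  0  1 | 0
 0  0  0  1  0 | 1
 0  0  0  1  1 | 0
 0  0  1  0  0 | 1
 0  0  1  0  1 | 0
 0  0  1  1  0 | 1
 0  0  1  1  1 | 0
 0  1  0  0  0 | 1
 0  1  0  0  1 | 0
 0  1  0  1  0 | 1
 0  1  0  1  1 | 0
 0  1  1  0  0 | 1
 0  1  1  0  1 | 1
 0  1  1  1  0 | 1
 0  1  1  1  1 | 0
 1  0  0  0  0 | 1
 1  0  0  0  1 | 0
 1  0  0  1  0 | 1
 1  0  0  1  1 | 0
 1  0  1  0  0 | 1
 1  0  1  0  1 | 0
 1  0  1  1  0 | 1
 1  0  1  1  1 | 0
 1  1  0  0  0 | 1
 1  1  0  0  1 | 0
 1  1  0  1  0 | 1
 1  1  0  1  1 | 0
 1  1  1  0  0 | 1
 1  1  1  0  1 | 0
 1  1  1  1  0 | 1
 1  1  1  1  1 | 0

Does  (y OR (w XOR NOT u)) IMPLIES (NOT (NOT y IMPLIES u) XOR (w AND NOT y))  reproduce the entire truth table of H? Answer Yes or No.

No

Test each input against both H and the formula:
  u=0, v=0, w=0, x=0, y=0: formula gives 1, H = 1 ✓
  u=0, v=0, w=0, x=0, y=1: formula gives 0, H = 0 ✓
  u=0, v=0, w=0, x=1, y=0: formula gives 1, H = 1 ✓
  u=0, v=0, w=0, x=1, y=1: formula gives 0, H = 0 ✓
  …
  u=0, v=1, w=1, x=0, y=1: formula gives 0, but H = 1 ✗
A single disagreement suffices: at (0,1,1,0,1) they differ, so the formula does not compute H.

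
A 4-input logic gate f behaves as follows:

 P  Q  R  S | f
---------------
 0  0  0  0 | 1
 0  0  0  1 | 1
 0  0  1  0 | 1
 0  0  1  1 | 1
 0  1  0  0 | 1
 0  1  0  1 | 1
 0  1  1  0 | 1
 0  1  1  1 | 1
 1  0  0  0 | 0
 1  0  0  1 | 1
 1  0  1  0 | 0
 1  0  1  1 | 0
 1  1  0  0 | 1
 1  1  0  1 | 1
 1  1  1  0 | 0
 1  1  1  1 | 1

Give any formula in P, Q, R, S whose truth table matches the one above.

f(P, Q, R, S) = ~((((((P & ~Q) & ~R) & ~S) | (((P & ~Q) & R) & ~S)) | (((P & ~Q) & R) & S)) | (((P & Q) & R) & ~S))

The 0-rows are (1,0,0,0), (1,0,1,0), (1,0,1,1), (1,1,1,0). Take each as a conjunction (P·¬Q·¬R·¬S, P·¬Q·R·¬S, P·¬Q·R·S, P·Q·R·¬S), form their disjunction, and complement — that gives a formula that is 1 everywhere f is.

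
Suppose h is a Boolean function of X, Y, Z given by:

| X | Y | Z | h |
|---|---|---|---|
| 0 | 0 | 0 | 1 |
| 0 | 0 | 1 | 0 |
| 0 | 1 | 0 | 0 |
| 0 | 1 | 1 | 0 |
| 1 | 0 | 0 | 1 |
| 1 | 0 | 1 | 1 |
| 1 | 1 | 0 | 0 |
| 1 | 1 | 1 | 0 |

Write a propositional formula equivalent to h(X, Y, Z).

Collect the rows where h=1 — (0,0,0), (1,0,0), (1,0,1) — and write one minterm per row: ¬X·¬Y·¬Z, X·¬Y·¬Z, X·¬Y·Z. Their union (logical OR) reproduces the table exactly.

h(X, Y, Z) = (((X' · Y') · Z') + ((X · Y') · Z')) + ((X · Y') · Z)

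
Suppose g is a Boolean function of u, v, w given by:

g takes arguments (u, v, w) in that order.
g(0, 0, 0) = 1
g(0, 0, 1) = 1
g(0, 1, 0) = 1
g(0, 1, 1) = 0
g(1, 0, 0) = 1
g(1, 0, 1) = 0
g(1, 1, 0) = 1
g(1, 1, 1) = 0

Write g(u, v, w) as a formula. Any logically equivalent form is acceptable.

g(u, v, w) = not ((((not u and v) and w) or ((u and not v) and w)) or ((u and v) and w))

g is 0 on only 3 rows — (0,1,1), (1,0,1), (1,1,1). Writing each as a minterm (¬u·v·w, u·¬v·w, u·v·w) and OR-ing them characterizes exactly where g=0, so g is the negation of that disjunction.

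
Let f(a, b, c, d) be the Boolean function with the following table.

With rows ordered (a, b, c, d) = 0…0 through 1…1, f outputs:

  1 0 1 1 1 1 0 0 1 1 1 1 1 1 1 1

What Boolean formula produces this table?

f(a, b, c, d) = NOT (((((NOT a AND NOT b) AND NOT c) AND d) OR (((NOT a AND b) AND c) AND NOT d)) OR (((NOT a AND b) AND c) AND d))

There are just 3 zero rows: (0,0,0,1), (0,1,1,0), (0,1,1,1). Their minterms are ¬a·¬b·¬c·d, ¬a·b·c·¬d, ¬a·b·c·d; the OR of those covers precisely the 0-outputs, and negating it yields f.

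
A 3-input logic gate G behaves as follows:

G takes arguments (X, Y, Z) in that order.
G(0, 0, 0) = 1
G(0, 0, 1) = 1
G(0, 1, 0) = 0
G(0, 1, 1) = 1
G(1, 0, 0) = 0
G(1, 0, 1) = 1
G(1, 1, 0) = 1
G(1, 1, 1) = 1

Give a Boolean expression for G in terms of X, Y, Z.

G(X, Y, Z) = (((X' · Y) · Z') + ((X · Y') · Z'))'

The 0-rows are (0,1,0), (1,0,0). Take each as a conjunction (¬X·Y·¬Z, X·¬Y·¬Z), form their disjunction, and complement — that gives a formula that is 1 everywhere G is.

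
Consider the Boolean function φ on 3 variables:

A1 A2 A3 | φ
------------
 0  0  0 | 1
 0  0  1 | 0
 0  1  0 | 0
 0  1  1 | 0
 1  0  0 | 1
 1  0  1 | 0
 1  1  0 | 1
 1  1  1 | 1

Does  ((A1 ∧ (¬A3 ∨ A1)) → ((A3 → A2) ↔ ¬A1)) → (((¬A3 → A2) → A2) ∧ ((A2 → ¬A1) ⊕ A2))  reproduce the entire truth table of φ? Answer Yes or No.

Yes

Check the formula against φ row by row:
  A1=0, A2=0, A3=0: formula gives 1, φ = 1 ✓
  A1=0, A2=0, A3=1: formula gives 0, φ = 0 ✓
  A1=0, A2=1, A3=0: formula gives 0, φ = 0 ✓
  A1=0, A2=1, A3=1: formula gives 0, φ = 0 ✓
  A1=1, A2=0, A3=0: formula gives 1, φ = 1 ✓
  … (the remaining 3 rows also agree.)
Every row agrees, so the formula is equivalent.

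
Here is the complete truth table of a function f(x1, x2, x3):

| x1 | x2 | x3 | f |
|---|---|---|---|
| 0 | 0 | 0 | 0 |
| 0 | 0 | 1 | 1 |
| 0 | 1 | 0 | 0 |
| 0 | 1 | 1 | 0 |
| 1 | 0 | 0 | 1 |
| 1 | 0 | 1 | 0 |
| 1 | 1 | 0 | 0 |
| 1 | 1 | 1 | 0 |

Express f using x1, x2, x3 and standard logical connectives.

Collect the rows where f=1 — (0,0,1), (1,0,0) — and write one minterm per row: ¬x1·¬x2·x3, x1·¬x2·¬x3. Their union (logical OR) reproduces the table exactly.

f(x1, x2, x3) = ((~x1 & ~x2) & x3) | ((x1 & ~x2) & ~x3)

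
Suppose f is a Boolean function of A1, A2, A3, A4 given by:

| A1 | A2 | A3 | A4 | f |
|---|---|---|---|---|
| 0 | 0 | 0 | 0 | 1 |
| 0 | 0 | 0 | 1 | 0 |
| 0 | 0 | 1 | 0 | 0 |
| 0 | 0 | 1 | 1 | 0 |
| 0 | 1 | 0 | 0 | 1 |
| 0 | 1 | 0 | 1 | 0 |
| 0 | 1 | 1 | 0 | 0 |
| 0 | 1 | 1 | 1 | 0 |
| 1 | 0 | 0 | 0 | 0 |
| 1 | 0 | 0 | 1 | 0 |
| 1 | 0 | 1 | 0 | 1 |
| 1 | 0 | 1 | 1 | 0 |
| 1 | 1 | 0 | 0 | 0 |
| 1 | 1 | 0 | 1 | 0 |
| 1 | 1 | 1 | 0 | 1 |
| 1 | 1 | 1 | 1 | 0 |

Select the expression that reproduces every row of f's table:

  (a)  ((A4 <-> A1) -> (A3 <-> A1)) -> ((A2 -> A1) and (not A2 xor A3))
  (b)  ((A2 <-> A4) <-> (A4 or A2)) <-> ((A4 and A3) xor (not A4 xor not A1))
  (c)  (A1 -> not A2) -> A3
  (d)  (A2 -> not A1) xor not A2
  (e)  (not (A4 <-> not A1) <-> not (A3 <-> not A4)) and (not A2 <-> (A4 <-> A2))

e

(a) disagrees with f on (0,0,0,1) (formula → 1, table → 0); rule it out.
(b) disagrees with f on (0,0,1,0) (formula → 1, table → 0); rule it out.
(c) disagrees with f on (0,0,0,0) (formula → 0, table → 1); rule it out.
(d) disagrees with f on (0,0,0,0) (formula → 0, table → 1); rule it out.
That leaves (e). Evaluating it on every row reproduces the table of f exactly.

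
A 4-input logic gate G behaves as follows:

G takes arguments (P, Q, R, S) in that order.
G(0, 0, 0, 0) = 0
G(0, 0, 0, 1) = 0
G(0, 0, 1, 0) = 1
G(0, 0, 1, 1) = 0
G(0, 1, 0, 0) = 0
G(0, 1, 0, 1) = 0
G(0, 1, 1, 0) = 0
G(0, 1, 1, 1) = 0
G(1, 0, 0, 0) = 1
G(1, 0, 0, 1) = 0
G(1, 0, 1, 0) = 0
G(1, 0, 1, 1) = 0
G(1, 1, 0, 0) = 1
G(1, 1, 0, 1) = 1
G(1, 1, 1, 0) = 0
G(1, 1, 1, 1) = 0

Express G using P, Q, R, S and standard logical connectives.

G(P, Q, R, S) = (((((NOT P AND NOT Q) AND R) AND NOT S) OR (((P AND NOT Q) AND NOT R) AND NOT S)) OR (((P AND Q) AND NOT R) AND NOT S)) OR (((P AND Q) AND NOT R) AND S)

Collect the rows where G=1 — (0,0,1,0), (1,0,0,0), (1,1,0,0), (1,1,0,1) — and write one minterm per row: ¬P·¬Q·R·¬S, P·¬Q·¬R·¬S, P·Q·¬R·¬S, P·Q·¬R·S. Their union (logical OR) reproduces the table exactly.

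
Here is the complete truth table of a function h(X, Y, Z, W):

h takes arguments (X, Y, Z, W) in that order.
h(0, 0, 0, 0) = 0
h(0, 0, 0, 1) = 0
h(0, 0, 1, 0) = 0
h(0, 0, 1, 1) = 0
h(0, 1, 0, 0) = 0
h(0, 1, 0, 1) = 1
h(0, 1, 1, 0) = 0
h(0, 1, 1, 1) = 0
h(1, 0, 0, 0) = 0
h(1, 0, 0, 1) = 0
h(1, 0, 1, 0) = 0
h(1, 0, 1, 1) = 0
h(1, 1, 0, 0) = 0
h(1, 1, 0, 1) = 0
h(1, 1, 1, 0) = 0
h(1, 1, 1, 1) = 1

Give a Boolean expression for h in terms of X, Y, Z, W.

h(X, Y, Z, W) = (((NOT X AND Y) AND NOT Z) AND W) OR (((X AND Y) AND Z) AND W)

h=1 on 2 inputs: (0,1,0,1), (1,1,1,1). Reading each as a conjunction of literals (¬X·Y·¬Z·W, X·Y·Z·W) and taking the OR gives the canonical DNF.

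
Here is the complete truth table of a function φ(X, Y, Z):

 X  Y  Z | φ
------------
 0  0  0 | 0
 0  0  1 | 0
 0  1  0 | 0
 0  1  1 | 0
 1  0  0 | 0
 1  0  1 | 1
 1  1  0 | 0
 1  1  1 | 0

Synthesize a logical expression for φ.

φ(X, Y, Z) = (X & ~Y) & Z

Only row (1,0,1) gives 1. That row's minterm X·¬Y·Z is φ directly.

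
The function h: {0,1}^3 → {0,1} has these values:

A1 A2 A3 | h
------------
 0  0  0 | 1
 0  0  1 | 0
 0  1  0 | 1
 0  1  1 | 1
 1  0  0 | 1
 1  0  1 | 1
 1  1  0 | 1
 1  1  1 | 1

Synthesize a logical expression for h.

Only row (0,0,1) gives 0. So h is 1 everywhere except there — the complement of the minterm ¬A1·¬A2·A3.

h(A1, A2, A3) = ((A1' · A2') · A3)'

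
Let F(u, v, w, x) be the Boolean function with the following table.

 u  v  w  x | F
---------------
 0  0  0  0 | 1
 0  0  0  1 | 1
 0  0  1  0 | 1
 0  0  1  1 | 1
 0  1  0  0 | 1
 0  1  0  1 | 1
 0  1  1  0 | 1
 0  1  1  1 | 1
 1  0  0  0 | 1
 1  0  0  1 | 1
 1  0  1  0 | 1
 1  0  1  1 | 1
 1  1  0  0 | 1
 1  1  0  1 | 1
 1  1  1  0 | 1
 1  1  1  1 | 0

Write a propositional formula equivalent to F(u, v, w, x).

The output is 0 only when every input is 1 — NAND of all inputs.

F(u, v, w, x) = ~(((u & v) & w) & x)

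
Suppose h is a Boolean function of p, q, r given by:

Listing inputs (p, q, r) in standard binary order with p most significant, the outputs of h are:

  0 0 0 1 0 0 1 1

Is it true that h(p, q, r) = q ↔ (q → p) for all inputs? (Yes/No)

No

Test each input against both h and the formula:
  p=0, q=0, r=0: formula gives 0, h = 0 ✓
  p=0, q=0, r=1: formula gives 0, h = 0 ✓
  p=0, q=1, r=0: formula gives 0, h = 0 ✓
  p=0, q=1, r=1: formula gives 0, but h = 1 ✗
A single disagreement suffices: at (0,1,1) they differ, so the formula does not compute h.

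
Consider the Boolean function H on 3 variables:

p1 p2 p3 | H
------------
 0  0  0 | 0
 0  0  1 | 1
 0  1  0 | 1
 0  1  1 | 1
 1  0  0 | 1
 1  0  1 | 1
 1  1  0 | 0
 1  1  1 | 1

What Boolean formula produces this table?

H(p1, p2, p3) = (((p1' · p2') · p3') + ((p1 · p2) · p3'))'

The 0-rows are (0,0,0), (1,1,0). Take each as a conjunction (¬p1·¬p2·¬p3, p1·p2·¬p3), form their disjunction, and complement — that gives a formula that is 1 everywhere H is.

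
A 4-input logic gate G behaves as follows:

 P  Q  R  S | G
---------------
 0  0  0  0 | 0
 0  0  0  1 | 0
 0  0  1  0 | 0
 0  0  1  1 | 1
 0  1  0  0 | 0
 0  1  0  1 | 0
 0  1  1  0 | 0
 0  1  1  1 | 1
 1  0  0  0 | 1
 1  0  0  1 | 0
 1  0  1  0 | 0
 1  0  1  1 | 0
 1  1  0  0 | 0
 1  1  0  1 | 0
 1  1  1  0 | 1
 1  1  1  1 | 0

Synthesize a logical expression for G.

G(P, Q, R, S) = (((((~P & ~Q) & R) & S) | (((~P & Q) & R) & S)) | (((P & ~Q) & ~R) & ~S)) | (((P & Q) & R) & ~S)

G=1 on 4 inputs: (0,0,1,1), (0,1,1,1), (1,0,0,0), (1,1,1,0). Reading each as a conjunction of literals (¬P·¬Q·R·S, ¬P·Q·R·S, P·¬Q·¬R·¬S, P·Q·R·¬S) and taking the OR gives the canonical DNF.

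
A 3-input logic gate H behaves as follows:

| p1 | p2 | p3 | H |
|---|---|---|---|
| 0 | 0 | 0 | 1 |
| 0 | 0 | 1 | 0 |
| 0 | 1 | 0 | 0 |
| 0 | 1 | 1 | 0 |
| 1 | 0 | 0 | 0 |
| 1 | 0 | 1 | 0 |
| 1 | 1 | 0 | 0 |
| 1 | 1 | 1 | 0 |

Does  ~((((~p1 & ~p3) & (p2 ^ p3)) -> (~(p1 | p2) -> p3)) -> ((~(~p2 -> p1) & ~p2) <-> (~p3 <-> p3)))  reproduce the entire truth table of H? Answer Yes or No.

No

Check the formula against H row by row:
  p1=0, p2=0, p3=0: formula gives 1, H = 1 ✓
  p1=0, p2=0, p3=1: formula gives 1, but H = 0 ✗
Row (0,0,1) is a counterexample, so the formula is not equivalent to H.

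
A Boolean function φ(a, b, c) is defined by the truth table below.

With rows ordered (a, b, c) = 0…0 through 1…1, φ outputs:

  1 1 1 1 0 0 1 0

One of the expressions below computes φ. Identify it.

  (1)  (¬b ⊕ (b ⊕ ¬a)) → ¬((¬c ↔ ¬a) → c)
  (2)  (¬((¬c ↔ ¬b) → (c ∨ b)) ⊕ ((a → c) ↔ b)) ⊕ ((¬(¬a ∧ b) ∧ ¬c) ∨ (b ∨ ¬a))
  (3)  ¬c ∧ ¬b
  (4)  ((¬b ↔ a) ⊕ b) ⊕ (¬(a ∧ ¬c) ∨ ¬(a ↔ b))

4

(1) disagrees with φ on (1,1,0) (formula → 0, table → 1); rule it out.
(2) disagrees with φ on (0,0,0) (formula → 0, table → 1); rule it out.
(3) disagrees with φ on (0,0,1) (formula → 0, table → 1); rule it out.
That leaves (4). Evaluating it on every row reproduces the table of φ exactly.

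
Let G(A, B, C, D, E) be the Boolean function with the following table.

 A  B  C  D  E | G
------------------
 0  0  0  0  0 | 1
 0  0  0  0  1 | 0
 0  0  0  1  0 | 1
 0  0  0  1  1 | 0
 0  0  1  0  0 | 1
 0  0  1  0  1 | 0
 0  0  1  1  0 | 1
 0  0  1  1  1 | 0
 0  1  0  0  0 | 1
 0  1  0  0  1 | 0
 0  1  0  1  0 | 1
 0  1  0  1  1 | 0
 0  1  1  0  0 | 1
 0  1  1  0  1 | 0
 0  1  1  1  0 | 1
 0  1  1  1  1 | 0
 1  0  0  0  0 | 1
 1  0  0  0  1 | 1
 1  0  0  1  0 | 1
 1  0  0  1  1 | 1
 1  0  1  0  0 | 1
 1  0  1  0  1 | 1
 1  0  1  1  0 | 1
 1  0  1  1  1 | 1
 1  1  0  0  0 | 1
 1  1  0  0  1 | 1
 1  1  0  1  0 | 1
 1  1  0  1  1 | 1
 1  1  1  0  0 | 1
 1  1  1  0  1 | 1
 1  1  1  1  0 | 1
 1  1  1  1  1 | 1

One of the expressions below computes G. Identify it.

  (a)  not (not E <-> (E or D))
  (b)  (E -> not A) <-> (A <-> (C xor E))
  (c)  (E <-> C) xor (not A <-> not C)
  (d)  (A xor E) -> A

(a) disagrees with G on (0,0,0,0,1) (formula → 1, table → 0); rule it out.
(b) disagrees with G on (0,0,1,0,0) (formula → 0, table → 1); rule it out.
(c) disagrees with G on (0,0,0,0,0) (formula → 0, table → 1); rule it out.
That leaves (d). Evaluating it on every row reproduces the table of G exactly.

d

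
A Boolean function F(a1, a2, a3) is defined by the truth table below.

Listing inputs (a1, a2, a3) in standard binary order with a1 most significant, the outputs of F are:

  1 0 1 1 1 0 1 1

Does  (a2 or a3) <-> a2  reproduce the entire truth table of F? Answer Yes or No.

Yes

Check the formula against F row by row:
  a1=0, a2=0, a3=0: formula gives 1, F = 1 ✓
  a1=0, a2=0, a3=1: formula gives 0, F = 0 ✓
  a1=0, a2=1, a3=0: formula gives 1, F = 1 ✓
  a1=0, a2=1, a3=1: formula gives 1, F = 1 ✓
  a1=1, a2=0, a3=0: formula gives 1, F = 1 ✓
  …and likewise for the remaining 3 rows.
No disagreement on any input; they are logically equivalent.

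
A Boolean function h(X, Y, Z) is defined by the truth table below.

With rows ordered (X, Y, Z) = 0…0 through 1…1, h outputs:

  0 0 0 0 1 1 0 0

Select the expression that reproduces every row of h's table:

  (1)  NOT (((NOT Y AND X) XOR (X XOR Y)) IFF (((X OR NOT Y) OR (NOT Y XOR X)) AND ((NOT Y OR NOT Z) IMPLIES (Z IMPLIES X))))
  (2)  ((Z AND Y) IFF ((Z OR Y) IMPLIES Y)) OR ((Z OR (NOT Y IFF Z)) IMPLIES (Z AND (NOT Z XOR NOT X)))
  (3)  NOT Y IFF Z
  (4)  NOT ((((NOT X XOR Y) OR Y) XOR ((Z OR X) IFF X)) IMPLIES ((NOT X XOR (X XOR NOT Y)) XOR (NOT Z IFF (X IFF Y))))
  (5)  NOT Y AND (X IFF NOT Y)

5

(1): at (0,0,0) it gives 1, but h = 0 — eliminated.
(2): at (0,0,0) it gives 1, but h = 0 — eliminated.
(3): at (0,0,1) it gives 1, but h = 0 — eliminated.
(4): at (0,0,1) it gives 1, but h = 0 — eliminated.
That leaves (5). Evaluating it on every row reproduces the table of h exactly.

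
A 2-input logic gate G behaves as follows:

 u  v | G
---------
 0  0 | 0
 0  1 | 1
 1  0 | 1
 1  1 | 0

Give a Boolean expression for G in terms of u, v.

The output is 1 exactly when an odd number of inputs are 1 — the 2-way XOR (parity).

G(u, v) = u xor v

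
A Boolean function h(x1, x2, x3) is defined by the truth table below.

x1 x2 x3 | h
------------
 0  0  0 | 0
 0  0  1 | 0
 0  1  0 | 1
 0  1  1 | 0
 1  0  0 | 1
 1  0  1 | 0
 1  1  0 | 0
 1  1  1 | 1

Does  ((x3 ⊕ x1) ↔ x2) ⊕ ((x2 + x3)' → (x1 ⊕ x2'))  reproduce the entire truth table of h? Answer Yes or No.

No

Evaluate ((x3 ⊕ x1) ↔ x2) ⊕ ((x2 + x3)' → (x1 ⊕ x2')) on each row and compare to h:
  x1=0, x2=0, x3=0: formula gives 0, h = 0 ✓
  x1=0, x2=0, x3=1: formula gives 1, but h = 0 ✗
Since they disagree at (0,0,1), the expression is not a correct formula for h.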